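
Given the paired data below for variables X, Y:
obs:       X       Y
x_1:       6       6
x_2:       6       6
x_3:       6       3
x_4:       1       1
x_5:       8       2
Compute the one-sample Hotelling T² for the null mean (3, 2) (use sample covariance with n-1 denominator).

Step 1 — sample mean vector:
  mean(X) = (6 + 6 + 6 + 1 + 8) / 5 = 27/5 = 5.4
  mean(Y) = (6 + 6 + 3 + 1 + 2) / 5 = 18/5 = 3.6
  x̄ = (5.4, 3.6),  deviation x̄ - mu_0 = (5.4, 3.6) - (3, 2) = (2.4, 1.6).

Step 2 — sample covariance matrix, S[i,j] = (1/(n-1)) · Σ_k (x_{k,i} - mean_i) · (x_{k,j} - mean_j), divisor n-1 = 4:
  S[X,X] = ((0.6)·(0.6) + (0.6)·(0.6) + (0.6)·(0.6) + (-4.4)·(-4.4) + (2.6)·(2.6)) / 4 = 27.2/4 = 6.8
  S[X,Y] = ((0.6)·(2.4) + (0.6)·(2.4) + (0.6)·(-0.6) + (-4.4)·(-2.6) + (2.6)·(-1.6)) / 4 = 9.8/4 = 2.45
  S[Y,Y] = ((2.4)·(2.4) + (2.4)·(2.4) + (-0.6)·(-0.6) + (-2.6)·(-2.6) + (-1.6)·(-1.6)) / 4 = 21.2/4 = 5.3
  S = [[6.8, 2.45],
 [2.45, 5.3]].

Step 3 — invert S. det(S) = 6.8·5.3 - (2.45)² = 30.0375.
  S^{-1} = (1/det) · [[d, -b], [-b, a]] = [[0.1764, -0.0816],
 [-0.0816, 0.2264]].

Step 4 — quadratic form (x̄ - mu_0)^T · S^{-1} · (x̄ - mu_0):
  S^{-1} · (x̄ - mu_0) = (0.293, 0.1665),
  (x̄ - mu_0)^T · [...] = (2.4)·(0.293) + (1.6)·(0.1665) = 0.9695.

Step 5 — scale by n: T² = 5 · 0.9695 = 4.8473.

T² ≈ 4.8473


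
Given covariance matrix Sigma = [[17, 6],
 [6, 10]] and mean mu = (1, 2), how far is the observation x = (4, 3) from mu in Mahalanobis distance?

Step 1 — centre the observation: (x - mu) = (3, 1).

Step 2 — invert Sigma. det(Sigma) = 17·10 - (6)² = 134.
  Sigma^{-1} = (1/det) · [[d, -b], [-b, a]] = [[0.0746, -0.0448],
 [-0.0448, 0.1269]].

Step 3 — form the quadratic (x - mu)^T · Sigma^{-1} · (x - mu):
  Sigma^{-1} · (x - mu) = (0.1791, -0.0075).
  (x - mu)^T · [Sigma^{-1} · (x - mu)] = (3)·(0.1791) + (1)·(-0.0075) = 0.5299.

Step 4 — take square root: d = √(0.5299) ≈ 0.7279.

d(x, mu) = √(0.5299) ≈ 0.7279


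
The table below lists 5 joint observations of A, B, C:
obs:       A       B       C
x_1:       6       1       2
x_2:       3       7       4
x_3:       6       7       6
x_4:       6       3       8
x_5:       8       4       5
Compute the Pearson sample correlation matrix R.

Step 1 — column means:
  mean(A) = (6 + 3 + 6 + 6 + 8) / 5 = 29/5 = 5.8
  mean(B) = (1 + 7 + 7 + 3 + 4) / 5 = 22/5 = 4.4
  mean(C) = (2 + 4 + 6 + 8 + 5) / 5 = 25/5 = 5

Step 2 — sample variances and covariances s[i,j] = (1/(n-1)) · Σ_k (x_{k,i} - mean_i) · (x_{k,j} - mean_j), with n-1 = 4:
  s[A,A] = ((0.2)·(0.2) + (-2.8)·(-2.8) + (0.2)·(0.2) + (0.2)·(0.2) + (2.2)·(2.2)) / 4 = 12.8/4 = 3.2
  s[A,B] = ((0.2)·(-3.4) + (-2.8)·(2.6) + (0.2)·(2.6) + (0.2)·(-1.4) + (2.2)·(-0.4)) / 4 = -8.6/4 = -2.15
  s[A,C] = ((0.2)·(-3) + (-2.8)·(-1) + (0.2)·(1) + (0.2)·(3) + (2.2)·(0)) / 4 = 3/4 = 0.75
  s[B,B] = ((-3.4)·(-3.4) + (2.6)·(2.6) + (2.6)·(2.6) + (-1.4)·(-1.4) + (-0.4)·(-0.4)) / 4 = 27.2/4 = 6.8
  s[B,C] = ((-3.4)·(-3) + (2.6)·(-1) + (2.6)·(1) + (-1.4)·(3) + (-0.4)·(0)) / 4 = 6/4 = 1.5
  s[C,C] = ((-3)·(-3) + (-1)·(-1) + (1)·(1) + (3)·(3) + (0)·(0)) / 4 = 20/4 = 5
  Sample standard deviations s_i = √(s[i,i]):
  s(A) = √(3.2) = 1.7889
  s(B) = √(6.8) = 2.6077
  s(C) = √(5) = 2.2361

Step 3 — r_{ij} = s_{ij} / (s_i · s_j):
  r[A,A] = 1 (diagonal).
  r[A,B] = -2.15 / (1.7889 · 2.6077) = -2.15 / 4.6648 = -0.4609
  r[A,C] = 0.75 / (1.7889 · 2.2361) = 0.75 / 4 = 0.1875
  r[B,B] = 1 (diagonal).
  r[B,C] = 1.5 / (2.6077 · 2.2361) = 1.5 / 5.831 = 0.2572
  r[C,C] = 1 (diagonal).

R is symmetric with unit diagonal. Assembling:

R = [[1, -0.4609, 0.1875],
 [-0.4609, 1, 0.2572],
 [0.1875, 0.2572, 1]]


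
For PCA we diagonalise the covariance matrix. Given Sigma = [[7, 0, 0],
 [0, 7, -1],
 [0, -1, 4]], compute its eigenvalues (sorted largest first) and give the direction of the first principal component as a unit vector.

Step 1 — characteristic polynomial p(λ) = det(λI - Sigma) = λ³ - tr·λ² + c_1·λ - det, where tr = trace, c_1 = sum of the principal 2×2 minors, det = det(Sigma):
  tr = 7 + 7 + 4 = 18,
  c_1 = (7·7 - (0)²) + (7·4 - (0)²) + (7·4 - (-1)²) = 49 + 28 + 27 = 104,
  det = 7·(7·4 - (-1)²) - (0)·((0)·4 - (-1)·(0)) + (0)·((0)·(-1) - 7·(0)) = 7·(27) - (0)·(0) + (0)·(0) = 189.
  So p(λ) = λ³ - 18λ² + 104λ - 189.
Step 2 — look for an integer root (rational root theorem: any rational root is an integer divisor of 189). Testing λ = 7:
  p(7) = 343 - 882 + 728 - 189 = 0  ✓
  Dividing out (λ - 7): p(λ) = (λ - 7)(λ² - 11λ + 27).
Step 3 — remaining eigenvalues from the quadratic λ² - 11λ + 27 = 0:
  Δ = 11² - 4·27 = 121 - 108 = 13,  λ = (11 ± √13)/2 = (11 ± 3.6056)/2 ≈ 7.3028 or 3.6972.
  Sorted: λ_1 = 7.3028,  λ_2 = 7,  λ_3 = 3.6972  (check: sum = 18 = tr ✓).

Step 4 — unit eigenvector for λ_1 ≈ 7.3028: v spans the null space of (Sigma - λ_1 I), whose rows are
  r_1 = (-0.3028, 0, 0),  r_2 = (0, -0.3028, -1),  r_3 = (0, -1, -3.3028).
  v is orthogonal to every row, so take v ∝ r_1 × r_2 = ((0)·(-1) - (0)·(-0.3028), (0)·(0) - (-0.3028)·(-1), (-0.3028)·(-0.3028) - (0)·(0)) ≈ (0, -0.3028, 0.0917).
  Rescale (multiply by -1 so the first nonzero entry is positive): u = (0, 0.3028, -0.0917).
  ||u|| = √((0)² + (0.3028)² + (-0.0917)²) = √(0.1001) ≈ 0.3163,  v_1 = u/||u|| ≈ (0, 0.9571, -0.2898) (||v_1|| = 1).

λ_1 = 7.3028,  λ_2 = 7,  λ_3 = 3.6972;  v_1 ≈ (0, 0.9571, -0.2898)


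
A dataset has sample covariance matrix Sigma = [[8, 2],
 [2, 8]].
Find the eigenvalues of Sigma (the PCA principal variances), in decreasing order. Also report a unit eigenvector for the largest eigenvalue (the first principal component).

Step 1 — characteristic polynomial of 2×2 Sigma:
  det(Sigma - λI) = λ² - trace · λ + det = 0.
  trace = 8 + 8 = 16, det = 8·8 - (2)² = 60.
Step 2 — discriminant:
  Δ = trace² - 4·det = 256 - 240 = 16.
Step 3 — eigenvalues:
  λ = (trace ± √Δ)/2 = (16 ± 4)/2,
  λ_1 = 10,  λ_2 = 6.

Step 4 — unit eigenvector for λ_1: solve (Sigma - λ_1 I)v = 0. First row:
  (8 - 10)·v_x + (2)·v_y = 0, i.e. (-2)·v_x + (2)·v_y = 0,
  so v ∝ (b, λ_1 - a) = (2, 2) = u.
  ||u|| = √((2)² + (2)²) = √(8) ≈ 2.8284,
  v_1 = u/||u|| ≈ (0.7071, 0.7071) (||v_1|| = 1).

λ_1 = 10,  λ_2 = 6;  v_1 ≈ (0.7071, 0.7071)


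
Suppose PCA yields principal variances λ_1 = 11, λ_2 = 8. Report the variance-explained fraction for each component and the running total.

Step 1 — total variance = trace(Sigma) = Σ λ_i = 11 + 8 = 19.

Step 2 — fraction explained by component i = λ_i / Σ λ:
  PC1: 11/19 = 0.5789
  PC2: 8/19 = 0.4211

Step 3 — cumulative fraction after k components = (λ_1 + ... + λ_k) / Σ λ:
  k = 1: 11/19 = 0.5789
  k = 2: (11 + 8)/19 = 19/19 = 1

Summary (fraction, with percent):

explained: PC1 0.5789 (57.89%), PC2 0.4211 (42.11%);  cumulative: 0.5789, 1


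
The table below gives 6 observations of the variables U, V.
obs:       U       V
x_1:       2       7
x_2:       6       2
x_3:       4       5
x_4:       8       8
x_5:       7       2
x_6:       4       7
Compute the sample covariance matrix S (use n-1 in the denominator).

Step 1 — column means:
  mean(U) = (2 + 6 + 4 + 8 + 7 + 4) / 6 = 31/6 = 5.1667
  mean(V) = (7 + 2 + 5 + 8 + 2 + 7) / 6 = 31/6 = 5.1667

Step 2 — sample covariance S[i,j] = (1/(n-1)) · Σ_k (x_{k,i} - mean_i) · (x_{k,j} - mean_j), with n-1 = 5.
  S[U,U] = ((-3.1667)·(-3.1667) + (0.8333)·(0.8333) + (-1.1667)·(-1.1667) + (2.8333)·(2.8333) + (1.8333)·(1.8333) + (-1.1667)·(-1.1667)) / 5 = 24.8333/5 = 4.9667
  S[U,V] = ((-3.1667)·(1.8333) + (0.8333)·(-3.1667) + (-1.1667)·(-0.1667) + (2.8333)·(2.8333) + (1.8333)·(-3.1667) + (-1.1667)·(1.8333)) / 5 = -8.1667/5 = -1.6333
  S[V,V] = ((1.8333)·(1.8333) + (-3.1667)·(-3.1667) + (-0.1667)·(-0.1667) + (2.8333)·(2.8333) + (-3.1667)·(-3.1667) + (1.8333)·(1.8333)) / 5 = 34.8333/5 = 6.9667

S is symmetric (S[j,i] = S[i,j]). Assembling:

S = [[4.9667, -1.6333],
 [-1.6333, 6.9667]]


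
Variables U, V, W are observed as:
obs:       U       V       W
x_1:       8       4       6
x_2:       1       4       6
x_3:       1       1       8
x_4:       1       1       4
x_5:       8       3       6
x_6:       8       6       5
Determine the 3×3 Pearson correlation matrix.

Step 1 — column means:
  mean(U) = (8 + 1 + 1 + 1 + 8 + 8) / 6 = 27/6 = 4.5
  mean(V) = (4 + 4 + 1 + 1 + 3 + 6) / 6 = 19/6 = 3.1667
  mean(W) = (6 + 6 + 8 + 4 + 6 + 5) / 6 = 35/6 = 5.8333

Step 2 — sample variances and covariances s[i,j] = (1/(n-1)) · Σ_k (x_{k,i} - mean_i) · (x_{k,j} - mean_j), with n-1 = 5:
  s[U,U] = ((3.5)·(3.5) + (-3.5)·(-3.5) + (-3.5)·(-3.5) + (-3.5)·(-3.5) + (3.5)·(3.5) + (3.5)·(3.5)) / 5 = 73.5/5 = 14.7
  s[U,V] = ((3.5)·(0.8333) + (-3.5)·(0.8333) + (-3.5)·(-2.1667) + (-3.5)·(-2.1667) + (3.5)·(-0.1667) + (3.5)·(2.8333)) / 5 = 24.5/5 = 4.9
  s[U,W] = ((3.5)·(0.1667) + (-3.5)·(0.1667) + (-3.5)·(2.1667) + (-3.5)·(-1.8333) + (3.5)·(0.1667) + (3.5)·(-0.8333)) / 5 = -3.5/5 = -0.7
  s[V,V] = ((0.8333)·(0.8333) + (0.8333)·(0.8333) + (-2.1667)·(-2.1667) + (-2.1667)·(-2.1667) + (-0.1667)·(-0.1667) + (2.8333)·(2.8333)) / 5 = 18.8333/5 = 3.7667
  s[V,W] = ((0.8333)·(0.1667) + (0.8333)·(0.1667) + (-2.1667)·(2.1667) + (-2.1667)·(-1.8333) + (-0.1667)·(0.1667) + (2.8333)·(-0.8333)) / 5 = -2.8333/5 = -0.5667
  s[W,W] = ((0.1667)·(0.1667) + (0.1667)·(0.1667) + (2.1667)·(2.1667) + (-1.8333)·(-1.8333) + (0.1667)·(0.1667) + (-0.8333)·(-0.8333)) / 5 = 8.8333/5 = 1.7667
  Sample standard deviations s_i = √(s[i,i]):
  s(U) = √(14.7) = 3.8341
  s(V) = √(3.7667) = 1.9408
  s(W) = √(1.7667) = 1.3292

Step 3 — r_{ij} = s_{ij} / (s_i · s_j):
  r[U,U] = 1 (diagonal).
  r[U,V] = 4.9 / (3.8341 · 1.9408) = 4.9 / 7.4411 = 0.6585
  r[U,W] = -0.7 / (3.8341 · 1.3292) = -0.7 / 5.0961 = -0.1374
  r[V,V] = 1 (diagonal).
  r[V,W] = -0.5667 / (1.9408 · 1.3292) = -0.5667 / 2.5796 = -0.2197
  r[W,W] = 1 (diagonal).

R is symmetric with unit diagonal. Assembling:

R = [[1, 0.6585, -0.1374],
 [0.6585, 1, -0.2197],
 [-0.1374, -0.2197, 1]]


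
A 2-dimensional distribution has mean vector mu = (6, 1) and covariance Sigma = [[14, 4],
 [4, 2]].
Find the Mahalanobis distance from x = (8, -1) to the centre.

Step 1 — centre the observation: (x - mu) = (2, -2).

Step 2 — invert Sigma. det(Sigma) = 14·2 - (4)² = 12.
  Sigma^{-1} = (1/det) · [[d, -b], [-b, a]] = [[0.1667, -0.3333],
 [-0.3333, 1.1667]].

Step 3 — form the quadratic (x - mu)^T · Sigma^{-1} · (x - mu):
  Sigma^{-1} · (x - mu) = (1, -3).
  (x - mu)^T · [Sigma^{-1} · (x - mu)] = (2)·(1) + (-2)·(-3) = 8.

Step 4 — take square root: d = √(8) ≈ 2.8284.

d(x, mu) = √(8) ≈ 2.8284


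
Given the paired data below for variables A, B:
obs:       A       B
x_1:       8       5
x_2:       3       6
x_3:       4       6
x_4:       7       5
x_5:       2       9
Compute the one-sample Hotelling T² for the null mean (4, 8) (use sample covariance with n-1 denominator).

Step 1 — sample mean vector:
  mean(A) = (8 + 3 + 4 + 7 + 2) / 5 = 24/5 = 4.8
  mean(B) = (5 + 6 + 6 + 5 + 9) / 5 = 31/5 = 6.2
  x̄ = (4.8, 6.2),  deviation x̄ - mu_0 = (4.8, 6.2) - (4, 8) = (0.8, -1.8).

Step 2 — sample covariance matrix, S[i,j] = (1/(n-1)) · Σ_k (x_{k,i} - mean_i) · (x_{k,j} - mean_j), divisor n-1 = 4:
  S[A,A] = ((3.2)·(3.2) + (-1.8)·(-1.8) + (-0.8)·(-0.8) + (2.2)·(2.2) + (-2.8)·(-2.8)) / 4 = 26.8/4 = 6.7
  S[A,B] = ((3.2)·(-1.2) + (-1.8)·(-0.2) + (-0.8)·(-0.2) + (2.2)·(-1.2) + (-2.8)·(2.8)) / 4 = -13.8/4 = -3.45
  S[B,B] = ((-1.2)·(-1.2) + (-0.2)·(-0.2) + (-0.2)·(-0.2) + (-1.2)·(-1.2) + (2.8)·(2.8)) / 4 = 10.8/4 = 2.7
  S = [[6.7, -3.45],
 [-3.45, 2.7]].

Step 3 — invert S. det(S) = 6.7·2.7 - (-3.45)² = 6.1875.
  S^{-1} = (1/det) · [[d, -b], [-b, a]] = [[0.4364, 0.5576],
 [0.5576, 1.0828]].

Step 4 — quadratic form (x̄ - mu_0)^T · S^{-1} · (x̄ - mu_0):
  S^{-1} · (x̄ - mu_0) = (-0.6545, -1.503),
  (x̄ - mu_0)^T · [...] = (0.8)·(-0.6545) + (-1.8)·(-1.503) = 2.1818.

Step 5 — scale by n: T² = 5 · 2.1818 = 10.9091.

T² ≈ 10.9091


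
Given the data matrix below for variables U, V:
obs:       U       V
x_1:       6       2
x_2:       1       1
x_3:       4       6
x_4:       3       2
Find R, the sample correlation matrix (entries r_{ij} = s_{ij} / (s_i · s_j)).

Step 1 — column means:
  mean(U) = (6 + 1 + 4 + 3) / 4 = 14/4 = 3.5
  mean(V) = (2 + 1 + 6 + 2) / 4 = 11/4 = 2.75

Step 2 — sample variances and covariances s[i,j] = (1/(n-1)) · Σ_k (x_{k,i} - mean_i) · (x_{k,j} - mean_j), with n-1 = 3:
  s[U,U] = ((2.5)·(2.5) + (-2.5)·(-2.5) + (0.5)·(0.5) + (-0.5)·(-0.5)) / 3 = 13/3 = 4.3333
  s[U,V] = ((2.5)·(-0.75) + (-2.5)·(-1.75) + (0.5)·(3.25) + (-0.5)·(-0.75)) / 3 = 4.5/3 = 1.5
  s[V,V] = ((-0.75)·(-0.75) + (-1.75)·(-1.75) + (3.25)·(3.25) + (-0.75)·(-0.75)) / 3 = 14.75/3 = 4.9167
  Sample standard deviations s_i = √(s[i,i]):
  s(U) = √(4.3333) = 2.0817
  s(V) = √(4.9167) = 2.2174

Step 3 — r_{ij} = s_{ij} / (s_i · s_j):
  r[U,U] = 1 (diagonal).
  r[U,V] = 1.5 / (2.0817 · 2.2174) = 1.5 / 4.6158 = 0.325
  r[V,V] = 1 (diagonal).

R is symmetric with unit diagonal. Assembling:

R = [[1, 0.325],
 [0.325, 1]]


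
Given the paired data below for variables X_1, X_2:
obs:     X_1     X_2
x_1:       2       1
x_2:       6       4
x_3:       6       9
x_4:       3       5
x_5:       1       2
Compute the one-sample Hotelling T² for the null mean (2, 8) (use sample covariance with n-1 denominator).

Step 1 — sample mean vector:
  mean(X_1) = (2 + 6 + 6 + 3 + 1) / 5 = 18/5 = 3.6
  mean(X_2) = (1 + 4 + 9 + 5 + 2) / 5 = 21/5 = 4.2
  x̄ = (3.6, 4.2),  deviation x̄ - mu_0 = (3.6, 4.2) - (2, 8) = (1.6, -3.8).

Step 2 — sample covariance matrix, S[i,j] = (1/(n-1)) · Σ_k (x_{k,i} - mean_i) · (x_{k,j} - mean_j), divisor n-1 = 4:
  S[X_1,X_1] = ((-1.6)·(-1.6) + (2.4)·(2.4) + (2.4)·(2.4) + (-0.6)·(-0.6) + (-2.6)·(-2.6)) / 4 = 21.2/4 = 5.3
  S[X_1,X_2] = ((-1.6)·(-3.2) + (2.4)·(-0.2) + (2.4)·(4.8) + (-0.6)·(0.8) + (-2.6)·(-2.2)) / 4 = 21.4/4 = 5.35
  S[X_2,X_2] = ((-3.2)·(-3.2) + (-0.2)·(-0.2) + (4.8)·(4.8) + (0.8)·(0.8) + (-2.2)·(-2.2)) / 4 = 38.8/4 = 9.7
  S = [[5.3, 5.35],
 [5.35, 9.7]].

Step 3 — invert S. det(S) = 5.3·9.7 - (5.35)² = 22.7875.
  S^{-1} = (1/det) · [[d, -b], [-b, a]] = [[0.4257, -0.2348],
 [-0.2348, 0.2326]].

Step 4 — quadratic form (x̄ - mu_0)^T · S^{-1} · (x̄ - mu_0):
  S^{-1} · (x̄ - mu_0) = (1.5732, -1.2595),
  (x̄ - mu_0)^T · [...] = (1.6)·(1.5732) + (-3.8)·(-1.2595) = 7.3031.

Step 5 — scale by n: T² = 5 · 7.3031 = 36.5156.

T² ≈ 36.5156


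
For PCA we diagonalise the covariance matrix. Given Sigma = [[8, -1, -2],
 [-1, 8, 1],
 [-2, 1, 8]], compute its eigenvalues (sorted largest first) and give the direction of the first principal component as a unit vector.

Step 1 — characteristic polynomial p(λ) = det(λI - Sigma) = λ³ - tr·λ² + c_1·λ - det, where tr = trace, c_1 = sum of the principal 2×2 minors, det = det(Sigma):
  tr = 8 + 8 + 8 = 24,
  c_1 = (8·8 - (-1)²) + (8·8 - (-2)²) + (8·8 - (1)²) = 63 + 60 + 63 = 186,
  det = 8·(8·8 - (1)²) - (-1)·((-1)·8 - (1)·(-2)) + (-2)·((-1)·(1) - 8·(-2)) = 8·(63) - (-1)·(-6) + (-2)·(15) = 468.
  So p(λ) = λ³ - 24λ² + 186λ - 468.
Step 2 — look for an integer root (rational root theorem: any rational root is an integer divisor of 468). Testing λ = 6:
  p(6) = 216 - 864 + 1116 - 468 = 0  ✓
  Dividing out (λ - 6): p(λ) = (λ - 6)(λ² - 18λ + 78).
Step 3 — remaining eigenvalues from the quadratic λ² - 18λ + 78 = 0:
  Δ = 18² - 4·78 = 324 - 312 = 12,  λ = (18 ± √12)/2 = (18 ± 3.4641)/2 ≈ 10.7321 or 7.2679.
  Sorted: λ_1 = 10.7321,  λ_2 = 7.2679,  λ_3 = 6  (check: sum = 24 = tr ✓).

Step 4 — unit eigenvector for λ_1 ≈ 10.7321: v spans the null space of (Sigma - λ_1 I), whose rows are
  r_1 = (-2.7321, -1, -2),  r_2 = (-1, -2.7321, 1),  r_3 = (-2, 1, -2.7321).
  v is orthogonal to every row, so take v ∝ r_1 × r_2 = ((-1)·(1) - (-2)·(-2.7321), (-2)·(-1) - (-2.7321)·(1), (-2.7321)·(-2.7321) - (-1)·(-1)) ≈ (-6.4641, 4.7321, 6.4641).
  Rescale (multiply by -1 so the first nonzero entry is positive): u = (6.4641, -4.7321, -6.4641).
  ||u|| = √((6.4641)² + (-4.7321)² + (-6.4641)²) = √(105.9615) ≈ 10.2938,  v_1 = u/||u|| ≈ (0.628, -0.4597, -0.628) (||v_1|| = 1).

λ_1 = 10.7321,  λ_2 = 7.2679,  λ_3 = 6;  v_1 ≈ (0.628, -0.4597, -0.628)


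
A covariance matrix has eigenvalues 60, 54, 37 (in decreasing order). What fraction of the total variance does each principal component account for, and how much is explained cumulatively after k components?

Step 1 — total variance = trace(Sigma) = Σ λ_i = 60 + 54 + 37 = 151.

Step 2 — fraction explained by component i = λ_i / Σ λ:
  PC1: 60/151 = 0.3974
  PC2: 54/151 = 0.3576
  PC3: 37/151 = 0.245

Step 3 — cumulative fraction after k components = (λ_1 + ... + λ_k) / Σ λ:
  k = 1: 60/151 = 0.3974
  k = 2: (60 + 54)/151 = 114/151 = 0.755
  k = 3: (60 + 54 + 37)/151 = 151/151 = 1

Summary (fraction, with percent):

explained: PC1 0.3974 (39.74%), PC2 0.3576 (35.76%), PC3 0.245 (24.5%);  cumulative: 0.3974, 0.755, 1


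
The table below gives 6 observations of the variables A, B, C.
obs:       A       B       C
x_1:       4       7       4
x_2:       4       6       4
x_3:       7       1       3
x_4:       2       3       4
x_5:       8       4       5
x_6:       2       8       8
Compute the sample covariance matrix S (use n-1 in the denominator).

Step 1 — column means:
  mean(A) = (4 + 4 + 7 + 2 + 8 + 2) / 6 = 27/6 = 4.5
  mean(B) = (7 + 6 + 1 + 3 + 4 + 8) / 6 = 29/6 = 4.8333
  mean(C) = (4 + 4 + 3 + 4 + 5 + 8) / 6 = 28/6 = 4.6667

Step 2 — sample covariance S[i,j] = (1/(n-1)) · Σ_k (x_{k,i} - mean_i) · (x_{k,j} - mean_j), with n-1 = 5.
  S[A,A] = ((-0.5)·(-0.5) + (-0.5)·(-0.5) + (2.5)·(2.5) + (-2.5)·(-2.5) + (3.5)·(3.5) + (-2.5)·(-2.5)) / 5 = 31.5/5 = 6.3
  S[A,B] = ((-0.5)·(2.1667) + (-0.5)·(1.1667) + (2.5)·(-3.8333) + (-2.5)·(-1.8333) + (3.5)·(-0.8333) + (-2.5)·(3.1667)) / 5 = -17.5/5 = -3.5
  S[A,C] = ((-0.5)·(-0.6667) + (-0.5)·(-0.6667) + (2.5)·(-1.6667) + (-2.5)·(-0.6667) + (3.5)·(0.3333) + (-2.5)·(3.3333)) / 5 = -9/5 = -1.8
  S[B,B] = ((2.1667)·(2.1667) + (1.1667)·(1.1667) + (-3.8333)·(-3.8333) + (-1.8333)·(-1.8333) + (-0.8333)·(-0.8333) + (3.1667)·(3.1667)) / 5 = 34.8333/5 = 6.9667
  S[B,C] = ((2.1667)·(-0.6667) + (1.1667)·(-0.6667) + (-3.8333)·(-1.6667) + (-1.8333)·(-0.6667) + (-0.8333)·(0.3333) + (3.1667)·(3.3333)) / 5 = 15.6667/5 = 3.1333
  S[C,C] = ((-0.6667)·(-0.6667) + (-0.6667)·(-0.6667) + (-1.6667)·(-1.6667) + (-0.6667)·(-0.6667) + (0.3333)·(0.3333) + (3.3333)·(3.3333)) / 5 = 15.3333/5 = 3.0667

S is symmetric (S[j,i] = S[i,j]). Assembling:

S = [[6.3, -3.5, -1.8],
 [-3.5, 6.9667, 3.1333],
 [-1.8, 3.1333, 3.0667]]


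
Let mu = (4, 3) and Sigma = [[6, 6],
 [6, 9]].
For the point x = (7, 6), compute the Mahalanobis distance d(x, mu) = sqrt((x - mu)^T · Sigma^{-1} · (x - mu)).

Step 1 — centre the observation: (x - mu) = (3, 3).

Step 2 — invert Sigma. det(Sigma) = 6·9 - (6)² = 18.
  Sigma^{-1} = (1/det) · [[d, -b], [-b, a]] = [[0.5, -0.3333],
 [-0.3333, 0.3333]].

Step 3 — form the quadratic (x - mu)^T · Sigma^{-1} · (x - mu):
  Sigma^{-1} · (x - mu) = (0.5, 0).
  (x - mu)^T · [Sigma^{-1} · (x - mu)] = (3)·(0.5) + (3)·(0) = 1.5.

Step 4 — take square root: d = √(1.5) ≈ 1.2247.

d(x, mu) = √(1.5) ≈ 1.2247


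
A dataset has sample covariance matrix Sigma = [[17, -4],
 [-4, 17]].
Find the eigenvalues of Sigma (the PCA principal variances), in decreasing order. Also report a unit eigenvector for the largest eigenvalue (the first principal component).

Step 1 — characteristic polynomial of 2×2 Sigma:
  det(Sigma - λI) = λ² - trace · λ + det = 0.
  trace = 17 + 17 = 34, det = 17·17 - (-4)² = 273.
Step 2 — discriminant:
  Δ = trace² - 4·det = 1156 - 1092 = 64.
Step 3 — eigenvalues:
  λ = (trace ± √Δ)/2 = (34 ± 8)/2,
  λ_1 = 21,  λ_2 = 13.

Step 4 — unit eigenvector for λ_1: solve (Sigma - λ_1 I)v = 0. First row:
  (17 - 21)·v_x + (-4)·v_y = 0, i.e. (-4)·v_x + (-4)·v_y = 0,
  so v ∝ (b, λ_1 - a) = (-4, 4); multiply by -1 so the first entry is positive: u = (4, -4).
  ||u|| = √((4)² + (-4)²) = √(32) ≈ 5.6569,
  v_1 = u/||u|| ≈ (0.7071, -0.7071) (||v_1|| = 1).

λ_1 = 21,  λ_2 = 13;  v_1 ≈ (0.7071, -0.7071)


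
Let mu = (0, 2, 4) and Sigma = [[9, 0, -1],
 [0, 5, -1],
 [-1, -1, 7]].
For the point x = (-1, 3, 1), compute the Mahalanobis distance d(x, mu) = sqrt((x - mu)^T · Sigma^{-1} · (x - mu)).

Step 1 — centre the observation: (x - mu) = (-1, 1, -3).

Step 2 — invert Sigma (cofactor / det for 3×3, or solve directly):
  Sigma^{-1} = [[0.113, 0.0033, 0.0166],
 [0.0033, 0.206, 0.0299],
 [0.0166, 0.0299, 0.1495]].

Step 3 — form the quadratic (x - mu)^T · Sigma^{-1} · (x - mu):
  Sigma^{-1} · (x - mu) = (-0.1595, 0.113, -0.4352).
  (x - mu)^T · [Sigma^{-1} · (x - mu)] = (-1)·(-0.1595) + (1)·(0.113) + (-3)·(-0.4352) = 1.5781.

Step 4 — take square root: d = √(1.5781) ≈ 1.2562.

d(x, mu) = √(1.5781) ≈ 1.2562


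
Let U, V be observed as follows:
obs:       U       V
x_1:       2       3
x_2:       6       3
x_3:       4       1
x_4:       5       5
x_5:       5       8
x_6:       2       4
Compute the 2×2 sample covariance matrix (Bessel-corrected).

Step 1 — column means:
  mean(U) = (2 + 6 + 4 + 5 + 5 + 2) / 6 = 24/6 = 4
  mean(V) = (3 + 3 + 1 + 5 + 8 + 4) / 6 = 24/6 = 4

Step 2 — sample covariance S[i,j] = (1/(n-1)) · Σ_k (x_{k,i} - mean_i) · (x_{k,j} - mean_j), with n-1 = 5.
  S[U,U] = ((-2)·(-2) + (2)·(2) + (0)·(0) + (1)·(1) + (1)·(1) + (-2)·(-2)) / 5 = 14/5 = 2.8
  S[U,V] = ((-2)·(-1) + (2)·(-1) + (0)·(-3) + (1)·(1) + (1)·(4) + (-2)·(0)) / 5 = 5/5 = 1
  S[V,V] = ((-1)·(-1) + (-1)·(-1) + (-3)·(-3) + (1)·(1) + (4)·(4) + (0)·(0)) / 5 = 28/5 = 5.6

S is symmetric (S[j,i] = S[i,j]). Assembling:

S = [[2.8, 1],
 [1, 5.6]]


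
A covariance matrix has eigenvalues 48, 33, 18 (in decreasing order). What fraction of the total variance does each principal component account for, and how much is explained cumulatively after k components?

Step 1 — total variance = trace(Sigma) = Σ λ_i = 48 + 33 + 18 = 99.

Step 2 — fraction explained by component i = λ_i / Σ λ:
  PC1: 48/99 = 0.4848
  PC2: 33/99 = 0.3333
  PC3: 18/99 = 0.1818

Step 3 — cumulative fraction after k components = (λ_1 + ... + λ_k) / Σ λ:
  k = 1: 48/99 = 0.4848
  k = 2: (48 + 33)/99 = 81/99 = 0.8182
  k = 3: (48 + 33 + 18)/99 = 99/99 = 1

Summary (fraction, with percent):

explained: PC1 0.4848 (48.48%), PC2 0.3333 (33.33%), PC3 0.1818 (18.18%);  cumulative: 0.4848, 0.8182, 1


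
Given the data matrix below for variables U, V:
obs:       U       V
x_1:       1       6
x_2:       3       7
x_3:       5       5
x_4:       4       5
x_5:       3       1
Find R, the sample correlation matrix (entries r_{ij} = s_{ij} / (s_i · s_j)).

Step 1 — column means:
  mean(U) = (1 + 3 + 5 + 4 + 3) / 5 = 16/5 = 3.2
  mean(V) = (6 + 7 + 5 + 5 + 1) / 5 = 24/5 = 4.8

Step 2 — sample variances and covariances s[i,j] = (1/(n-1)) · Σ_k (x_{k,i} - mean_i) · (x_{k,j} - mean_j), with n-1 = 4:
  s[U,U] = ((-2.2)·(-2.2) + (-0.2)·(-0.2) + (1.8)·(1.8) + (0.8)·(0.8) + (-0.2)·(-0.2)) / 4 = 8.8/4 = 2.2
  s[U,V] = ((-2.2)·(1.2) + (-0.2)·(2.2) + (1.8)·(0.2) + (0.8)·(0.2) + (-0.2)·(-3.8)) / 4 = -1.8/4 = -0.45
  s[V,V] = ((1.2)·(1.2) + (2.2)·(2.2) + (0.2)·(0.2) + (0.2)·(0.2) + (-3.8)·(-3.8)) / 4 = 20.8/4 = 5.2
  Sample standard deviations s_i = √(s[i,i]):
  s(U) = √(2.2) = 1.4832
  s(V) = √(5.2) = 2.2804

Step 3 — r_{ij} = s_{ij} / (s_i · s_j):
  r[U,U] = 1 (diagonal).
  r[U,V] = -0.45 / (1.4832 · 2.2804) = -0.45 / 3.3823 = -0.133
  r[V,V] = 1 (diagonal).

R is symmetric with unit diagonal. Assembling:

R = [[1, -0.133],
 [-0.133, 1]]


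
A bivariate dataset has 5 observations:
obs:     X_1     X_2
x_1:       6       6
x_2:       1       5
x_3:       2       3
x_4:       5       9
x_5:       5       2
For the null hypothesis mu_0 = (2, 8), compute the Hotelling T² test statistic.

Step 1 — sample mean vector:
  mean(X_1) = (6 + 1 + 2 + 5 + 5) / 5 = 19/5 = 3.8
  mean(X_2) = (6 + 5 + 3 + 9 + 2) / 5 = 25/5 = 5
  x̄ = (3.8, 5),  deviation x̄ - mu_0 = (3.8, 5) - (2, 8) = (1.8, -3).

Step 2 — sample covariance matrix, S[i,j] = (1/(n-1)) · Σ_k (x_{k,i} - mean_i) · (x_{k,j} - mean_j), divisor n-1 = 4:
  S[X_1,X_1] = ((2.2)·(2.2) + (-2.8)·(-2.8) + (-1.8)·(-1.8) + (1.2)·(1.2) + (1.2)·(1.2)) / 4 = 18.8/4 = 4.7
  S[X_1,X_2] = ((2.2)·(1) + (-2.8)·(0) + (-1.8)·(-2) + (1.2)·(4) + (1.2)·(-3)) / 4 = 7/4 = 1.75
  S[X_2,X_2] = ((1)·(1) + (0)·(0) + (-2)·(-2) + (4)·(4) + (-3)·(-3)) / 4 = 30/4 = 7.5
  S = [[4.7, 1.75],
 [1.75, 7.5]].

Step 3 — invert S. det(S) = 4.7·7.5 - (1.75)² = 32.1875.
  S^{-1} = (1/det) · [[d, -b], [-b, a]] = [[0.233, -0.0544],
 [-0.0544, 0.146]].

Step 4 — quadratic form (x̄ - mu_0)^T · S^{-1} · (x̄ - mu_0):
  S^{-1} · (x̄ - mu_0) = (0.5825, -0.5359),
  (x̄ - mu_0)^T · [...] = (1.8)·(0.5825) + (-3)·(-0.5359) = 2.6563.

Step 5 — scale by n: T² = 5 · 2.6563 = 13.2816.

T² ≈ 13.2816


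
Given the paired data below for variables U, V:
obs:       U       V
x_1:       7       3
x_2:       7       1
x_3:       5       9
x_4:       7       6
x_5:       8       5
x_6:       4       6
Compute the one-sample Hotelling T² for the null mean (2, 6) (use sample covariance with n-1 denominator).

Step 1 — sample mean vector:
  mean(U) = (7 + 7 + 5 + 7 + 8 + 4) / 6 = 38/6 = 6.3333
  mean(V) = (3 + 1 + 9 + 6 + 5 + 6) / 6 = 30/6 = 5
  x̄ = (6.3333, 5),  deviation x̄ - mu_0 = (6.3333, 5) - (2, 6) = (4.3333, -1).

Step 2 — sample covariance matrix, S[i,j] = (1/(n-1)) · Σ_k (x_{k,i} - mean_i) · (x_{k,j} - mean_j), divisor n-1 = 5:
  S[U,U] = ((0.6667)·(0.6667) + (0.6667)·(0.6667) + (-1.3333)·(-1.3333) + (0.6667)·(0.6667) + (1.6667)·(1.6667) + (-2.3333)·(-2.3333)) / 5 = 11.3333/5 = 2.2667
  S[U,V] = ((0.6667)·(-2) + (0.6667)·(-4) + (-1.3333)·(4) + (0.6667)·(1) + (1.6667)·(0) + (-2.3333)·(1)) / 5 = -11/5 = -2.2
  S[V,V] = ((-2)·(-2) + (-4)·(-4) + (4)·(4) + (1)·(1) + (0)·(0) + (1)·(1)) / 5 = 38/5 = 7.6
  S = [[2.2667, -2.2],
 [-2.2, 7.6]].

Step 3 — invert S. det(S) = 2.2667·7.6 - (-2.2)² = 12.3867.
  S^{-1} = (1/det) · [[d, -b], [-b, a]] = [[0.6136, 0.1776],
 [0.1776, 0.183]].

Step 4 — quadratic form (x̄ - mu_0)^T · S^{-1} · (x̄ - mu_0):
  S^{-1} · (x̄ - mu_0) = (2.4812, 0.5867),
  (x̄ - mu_0)^T · [...] = (4.3333)·(2.4812) + (-1)·(0.5867) = 10.1651.

Step 5 — scale by n: T² = 6 · 10.1651 = 60.9903.

T² ≈ 60.9903


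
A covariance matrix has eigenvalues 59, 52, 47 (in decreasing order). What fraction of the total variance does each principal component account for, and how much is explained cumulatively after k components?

Step 1 — total variance = trace(Sigma) = Σ λ_i = 59 + 52 + 47 = 158.

Step 2 — fraction explained by component i = λ_i / Σ λ:
  PC1: 59/158 = 0.3734
  PC2: 52/158 = 0.3291
  PC3: 47/158 = 0.2975

Step 3 — cumulative fraction after k components = (λ_1 + ... + λ_k) / Σ λ:
  k = 1: 59/158 = 0.3734
  k = 2: (59 + 52)/158 = 111/158 = 0.7025
  k = 3: (59 + 52 + 47)/158 = 158/158 = 1

Summary (fraction, with percent):

explained: PC1 0.3734 (37.34%), PC2 0.3291 (32.91%), PC3 0.2975 (29.75%);  cumulative: 0.3734, 0.7025, 1


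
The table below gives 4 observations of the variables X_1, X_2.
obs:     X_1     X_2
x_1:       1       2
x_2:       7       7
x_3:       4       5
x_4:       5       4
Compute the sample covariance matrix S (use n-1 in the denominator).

Step 1 — column means:
  mean(X_1) = (1 + 7 + 4 + 5) / 4 = 17/4 = 4.25
  mean(X_2) = (2 + 7 + 5 + 4) / 4 = 18/4 = 4.5

Step 2 — sample covariance S[i,j] = (1/(n-1)) · Σ_k (x_{k,i} - mean_i) · (x_{k,j} - mean_j), with n-1 = 3.
  S[X_1,X_1] = ((-3.25)·(-3.25) + (2.75)·(2.75) + (-0.25)·(-0.25) + (0.75)·(0.75)) / 3 = 18.75/3 = 6.25
  S[X_1,X_2] = ((-3.25)·(-2.5) + (2.75)·(2.5) + (-0.25)·(0.5) + (0.75)·(-0.5)) / 3 = 14.5/3 = 4.8333
  S[X_2,X_2] = ((-2.5)·(-2.5) + (2.5)·(2.5) + (0.5)·(0.5) + (-0.5)·(-0.5)) / 3 = 13/3 = 4.3333

S is symmetric (S[j,i] = S[i,j]). Assembling:

S = [[6.25, 4.8333],
 [4.8333, 4.3333]]


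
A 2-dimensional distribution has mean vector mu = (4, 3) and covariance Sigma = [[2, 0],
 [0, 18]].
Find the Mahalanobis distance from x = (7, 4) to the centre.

Step 1 — centre the observation: (x - mu) = (3, 1).

Step 2 — invert Sigma. det(Sigma) = 2·18 - (0)² = 36.
  Sigma^{-1} = (1/det) · [[d, -b], [-b, a]] = [[0.5, 0],
 [0, 0.0556]].

Step 3 — form the quadratic (x - mu)^T · Sigma^{-1} · (x - mu):
  Sigma^{-1} · (x - mu) = (1.5, 0.0556).
  (x - mu)^T · [Sigma^{-1} · (x - mu)] = (3)·(1.5) + (1)·(0.0556) = 4.5556.

Step 4 — take square root: d = √(4.5556) ≈ 2.1344.

d(x, mu) = √(4.5556) ≈ 2.1344


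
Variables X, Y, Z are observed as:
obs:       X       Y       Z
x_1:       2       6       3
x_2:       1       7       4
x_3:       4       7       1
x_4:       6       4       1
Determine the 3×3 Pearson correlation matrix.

Step 1 — column means:
  mean(X) = (2 + 1 + 4 + 6) / 4 = 13/4 = 3.25
  mean(Y) = (6 + 7 + 7 + 4) / 4 = 24/4 = 6
  mean(Z) = (3 + 4 + 1 + 1) / 4 = 9/4 = 2.25

Step 2 — sample variances and covariances s[i,j] = (1/(n-1)) · Σ_k (x_{k,i} - mean_i) · (x_{k,j} - mean_j), with n-1 = 3:
  s[X,X] = ((-1.25)·(-1.25) + (-2.25)·(-2.25) + (0.75)·(0.75) + (2.75)·(2.75)) / 3 = 14.75/3 = 4.9167
  s[X,Y] = ((-1.25)·(0) + (-2.25)·(1) + (0.75)·(1) + (2.75)·(-2)) / 3 = -7/3 = -2.3333
  s[X,Z] = ((-1.25)·(0.75) + (-2.25)·(1.75) + (0.75)·(-1.25) + (2.75)·(-1.25)) / 3 = -9.25/3 = -3.0833
  s[Y,Y] = ((0)·(0) + (1)·(1) + (1)·(1) + (-2)·(-2)) / 3 = 6/3 = 2
  s[Y,Z] = ((0)·(0.75) + (1)·(1.75) + (1)·(-1.25) + (-2)·(-1.25)) / 3 = 3/3 = 1
  s[Z,Z] = ((0.75)·(0.75) + (1.75)·(1.75) + (-1.25)·(-1.25) + (-1.25)·(-1.25)) / 3 = 6.75/3 = 2.25
  Sample standard deviations s_i = √(s[i,i]):
  s(X) = √(4.9167) = 2.2174
  s(Y) = √(2) = 1.4142
  s(Z) = √(2.25) = 1.5

Step 3 — r_{ij} = s_{ij} / (s_i · s_j):
  r[X,X] = 1 (diagonal).
  r[X,Y] = -2.3333 / (2.2174 · 1.4142) = -2.3333 / 3.1358 = -0.7441
  r[X,Z] = -3.0833 / (2.2174 · 1.5) = -3.0833 / 3.326 = -0.927
  r[Y,Y] = 1 (diagonal).
  r[Y,Z] = 1 / (1.4142 · 1.5) = 1 / 2.1213 = 0.4714
  r[Z,Z] = 1 (diagonal).

R is symmetric with unit diagonal. Assembling:

R = [[1, -0.7441, -0.927],
 [-0.7441, 1, 0.4714],
 [-0.927, 0.4714, 1]]


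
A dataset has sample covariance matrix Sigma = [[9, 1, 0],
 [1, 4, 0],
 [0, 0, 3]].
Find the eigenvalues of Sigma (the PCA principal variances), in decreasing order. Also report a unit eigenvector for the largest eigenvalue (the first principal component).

Step 1 — characteristic polynomial p(λ) = det(λI - Sigma) = λ³ - tr·λ² + c_1·λ - det, where tr = trace, c_1 = sum of the principal 2×2 minors, det = det(Sigma):
  tr = 9 + 4 + 3 = 16,
  c_1 = (9·4 - (1)²) + (9·3 - (0)²) + (4·3 - (0)²) = 35 + 27 + 12 = 74,
  det = 9·(4·3 - (0)²) - (1)·((1)·3 - (0)·(0)) + (0)·((1)·(0) - 4·(0)) = 9·(12) - (1)·(3) + (0)·(0) = 105.
  So p(λ) = λ³ - 16λ² + 74λ - 105.
Step 2 — look for an integer root (rational root theorem: any rational root is an integer divisor of 105). Testing λ = 3:
  p(3) = 27 - 144 + 222 - 105 = 0  ✓
  Dividing out (λ - 3): p(λ) = (λ - 3)(λ² - 13λ + 35).
Step 3 — remaining eigenvalues from the quadratic λ² - 13λ + 35 = 0:
  Δ = 13² - 4·35 = 169 - 140 = 29,  λ = (13 ± √29)/2 = (13 ± 5.3852)/2 ≈ 9.1926 or 3.8074.
  Sorted: λ_1 = 9.1926,  λ_2 = 3.8074,  λ_3 = 3  (check: sum = 16 = tr ✓).

Step 4 — unit eigenvector for λ_1 ≈ 9.1926: v spans the null space of (Sigma - λ_1 I), whose rows are
  r_1 = (-0.1926, 1, 0),  r_2 = (1, -5.1926, 0),  r_3 = (0, 0, -6.1926).
  v is orthogonal to every row, so take v ∝ r_1 × r_3 = ((1)·(-6.1926) - (0)·(0), (0)·(0) - (-0.1926)·(-6.1926), (-0.1926)·(0) - (1)·(0)) ≈ (-6.1926, -1.1926, 0).
  Rescale (multiply by -1 so the first nonzero entry is positive): u = (6.1926, 1.1926, 0).
  ||u|| = √((6.1926)² + (1.1926)² + (0)²) = √(39.7703) ≈ 6.3064,  v_1 = u/||u|| ≈ (0.982, 0.1891, 0) (||v_1|| = 1).

λ_1 = 9.1926,  λ_2 = 3.8074,  λ_3 = 3;  v_1 ≈ (0.982, 0.1891, 0)


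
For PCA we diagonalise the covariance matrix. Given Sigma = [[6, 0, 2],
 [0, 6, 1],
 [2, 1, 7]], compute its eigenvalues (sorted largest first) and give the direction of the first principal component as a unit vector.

Step 1 — characteristic polynomial p(λ) = det(λI - Sigma) = λ³ - tr·λ² + c_1·λ - det, where tr = trace, c_1 = sum of the principal 2×2 minors, det = det(Sigma):
  tr = 6 + 6 + 7 = 19,
  c_1 = (6·6 - (0)²) + (6·7 - (2)²) + (6·7 - (1)²) = 36 + 38 + 41 = 115,
  det = 6·(6·7 - (1)²) - (0)·((0)·7 - (1)·(2)) + (2)·((0)·(1) - 6·(2)) = 6·(41) - (0)·(-2) + (2)·(-12) = 222.
  So p(λ) = λ³ - 19λ² + 115λ - 222.
Step 2 — look for an integer root (rational root theorem: any rational root is an integer divisor of 222). Testing λ = 6:
  p(6) = 216 - 684 + 690 - 222 = 0  ✓
  Dividing out (λ - 6): p(λ) = (λ - 6)(λ² - 13λ + 37).
Step 3 — remaining eigenvalues from the quadratic λ² - 13λ + 37 = 0:
  Δ = 13² - 4·37 = 169 - 148 = 21,  λ = (13 ± √21)/2 = (13 ± 4.5826)/2 ≈ 8.7913 or 4.2087.
  Sorted: λ_1 = 8.7913,  λ_2 = 6,  λ_3 = 4.2087  (check: sum = 19 = tr ✓).

Step 4 — unit eigenvector for λ_1 ≈ 8.7913: v spans the null space of (Sigma - λ_1 I), whose rows are
  r_1 = (-2.7913, 0, 2),  r_2 = (0, -2.7913, 1),  r_3 = (2, 1, -1.7913).
  v is orthogonal to every row, so take v ∝ r_1 × r_2 = ((0)·(1) - (2)·(-2.7913), (2)·(0) - (-2.7913)·(1), (-2.7913)·(-2.7913) - (0)·(0)) ≈ (5.5826, 2.7913, 7.7913).
  Let u = (5.5826, 2.7913, 7.7913).
  ||u|| = √((5.5826)² + (2.7913)² + (7.7913)²) = √(99.6606) ≈ 9.983,  v_1 = u/||u|| ≈ (0.5592, 0.2796, 0.7805) (||v_1|| = 1).

λ_1 = 8.7913,  λ_2 = 6,  λ_3 = 4.2087;  v_1 ≈ (0.5592, 0.2796, 0.7805)


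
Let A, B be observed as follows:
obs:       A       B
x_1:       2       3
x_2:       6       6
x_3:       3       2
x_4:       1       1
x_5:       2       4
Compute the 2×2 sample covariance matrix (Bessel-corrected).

Step 1 — column means:
  mean(A) = (2 + 6 + 3 + 1 + 2) / 5 = 14/5 = 2.8
  mean(B) = (3 + 6 + 2 + 1 + 4) / 5 = 16/5 = 3.2

Step 2 — sample covariance S[i,j] = (1/(n-1)) · Σ_k (x_{k,i} - mean_i) · (x_{k,j} - mean_j), with n-1 = 4.
  S[A,A] = ((-0.8)·(-0.8) + (3.2)·(3.2) + (0.2)·(0.2) + (-1.8)·(-1.8) + (-0.8)·(-0.8)) / 4 = 14.8/4 = 3.7
  S[A,B] = ((-0.8)·(-0.2) + (3.2)·(2.8) + (0.2)·(-1.2) + (-1.8)·(-2.2) + (-0.8)·(0.8)) / 4 = 12.2/4 = 3.05
  S[B,B] = ((-0.2)·(-0.2) + (2.8)·(2.8) + (-1.2)·(-1.2) + (-2.2)·(-2.2) + (0.8)·(0.8)) / 4 = 14.8/4 = 3.7

S is symmetric (S[j,i] = S[i,j]). Assembling:

S = [[3.7, 3.05],
 [3.05, 3.7]]


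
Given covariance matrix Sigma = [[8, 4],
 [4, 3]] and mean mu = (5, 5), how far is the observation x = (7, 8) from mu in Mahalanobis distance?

Step 1 — centre the observation: (x - mu) = (2, 3).

Step 2 — invert Sigma. det(Sigma) = 8·3 - (4)² = 8.
  Sigma^{-1} = (1/det) · [[d, -b], [-b, a]] = [[0.375, -0.5],
 [-0.5, 1]].

Step 3 — form the quadratic (x - mu)^T · Sigma^{-1} · (x - mu):
  Sigma^{-1} · (x - mu) = (-0.75, 2).
  (x - mu)^T · [Sigma^{-1} · (x - mu)] = (2)·(-0.75) + (3)·(2) = 4.5.

Step 4 — take square root: d = √(4.5) ≈ 2.1213.

d(x, mu) = √(4.5) ≈ 2.1213


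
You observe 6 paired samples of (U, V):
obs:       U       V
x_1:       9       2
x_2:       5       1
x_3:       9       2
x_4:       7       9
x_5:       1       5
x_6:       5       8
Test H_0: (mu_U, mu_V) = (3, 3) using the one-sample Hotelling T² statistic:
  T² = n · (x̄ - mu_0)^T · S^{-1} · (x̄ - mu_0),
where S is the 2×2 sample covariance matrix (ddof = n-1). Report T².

Step 1 — sample mean vector:
  mean(U) = (9 + 5 + 9 + 7 + 1 + 5) / 6 = 36/6 = 6
  mean(V) = (2 + 1 + 2 + 9 + 5 + 8) / 6 = 27/6 = 4.5
  x̄ = (6, 4.5),  deviation x̄ - mu_0 = (6, 4.5) - (3, 3) = (3, 1.5).

Step 2 — sample covariance matrix, S[i,j] = (1/(n-1)) · Σ_k (x_{k,i} - mean_i) · (x_{k,j} - mean_j), divisor n-1 = 5:
  S[U,U] = ((3)·(3) + (-1)·(-1) + (3)·(3) + (1)·(1) + (-5)·(-5) + (-1)·(-1)) / 5 = 46/5 = 9.2
  S[U,V] = ((3)·(-2.5) + (-1)·(-3.5) + (3)·(-2.5) + (1)·(4.5) + (-5)·(0.5) + (-1)·(3.5)) / 5 = -13/5 = -2.6
  S[V,V] = ((-2.5)·(-2.5) + (-3.5)·(-3.5) + (-2.5)·(-2.5) + (4.5)·(4.5) + (0.5)·(0.5) + (3.5)·(3.5)) / 5 = 57.5/5 = 11.5
  S = [[9.2, -2.6],
 [-2.6, 11.5]].

Step 3 — invert S. det(S) = 9.2·11.5 - (-2.6)² = 99.04.
  S^{-1} = (1/det) · [[d, -b], [-b, a]] = [[0.1161, 0.0263],
 [0.0263, 0.0929]].

Step 4 — quadratic form (x̄ - mu_0)^T · S^{-1} · (x̄ - mu_0):
  S^{-1} · (x̄ - mu_0) = (0.3877, 0.2181),
  (x̄ - mu_0)^T · [...] = (3)·(0.3877) + (1.5)·(0.2181) = 1.4903.

Step 5 — scale by n: T² = 6 · 1.4903 = 8.9418.

T² ≈ 8.9418


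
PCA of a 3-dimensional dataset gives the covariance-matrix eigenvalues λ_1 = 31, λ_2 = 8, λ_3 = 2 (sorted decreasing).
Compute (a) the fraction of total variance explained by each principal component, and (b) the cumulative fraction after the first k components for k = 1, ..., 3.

Step 1 — total variance = trace(Sigma) = Σ λ_i = 31 + 8 + 2 = 41.

Step 2 — fraction explained by component i = λ_i / Σ λ:
  PC1: 31/41 = 0.7561
  PC2: 8/41 = 0.1951
  PC3: 2/41 = 0.0488

Step 3 — cumulative fraction after k components = (λ_1 + ... + λ_k) / Σ λ:
  k = 1: 31/41 = 0.7561
  k = 2: (31 + 8)/41 = 39/41 = 0.9512
  k = 3: (31 + 8 + 2)/41 = 41/41 = 1

Summary (fraction, with percent):

explained: PC1 0.7561 (75.61%), PC2 0.1951 (19.51%), PC3 0.0488 (4.88%);  cumulative: 0.7561, 0.9512, 1


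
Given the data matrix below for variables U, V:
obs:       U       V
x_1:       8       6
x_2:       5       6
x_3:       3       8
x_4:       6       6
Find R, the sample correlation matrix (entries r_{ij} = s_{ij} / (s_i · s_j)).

Step 1 — column means:
  mean(U) = (8 + 5 + 3 + 6) / 4 = 22/4 = 5.5
  mean(V) = (6 + 6 + 8 + 6) / 4 = 26/4 = 6.5

Step 2 — sample variances and covariances s[i,j] = (1/(n-1)) · Σ_k (x_{k,i} - mean_i) · (x_{k,j} - mean_j), with n-1 = 3:
  s[U,U] = ((2.5)·(2.5) + (-0.5)·(-0.5) + (-2.5)·(-2.5) + (0.5)·(0.5)) / 3 = 13/3 = 4.3333
  s[U,V] = ((2.5)·(-0.5) + (-0.5)·(-0.5) + (-2.5)·(1.5) + (0.5)·(-0.5)) / 3 = -5/3 = -1.6667
  s[V,V] = ((-0.5)·(-0.5) + (-0.5)·(-0.5) + (1.5)·(1.5) + (-0.5)·(-0.5)) / 3 = 3/3 = 1
  Sample standard deviations s_i = √(s[i,i]):
  s(U) = √(4.3333) = 2.0817
  s(V) = √(1) = 1

Step 3 — r_{ij} = s_{ij} / (s_i · s_j):
  r[U,U] = 1 (diagonal).
  r[U,V] = -1.6667 / (2.0817 · 1) = -1.6667 / 2.0817 = -0.8006
  r[V,V] = 1 (diagonal).

R is symmetric with unit diagonal. Assembling:

R = [[1, -0.8006],
 [-0.8006, 1]]


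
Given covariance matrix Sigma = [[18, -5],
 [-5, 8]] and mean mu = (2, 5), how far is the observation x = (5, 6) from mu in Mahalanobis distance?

Step 1 — centre the observation: (x - mu) = (3, 1).

Step 2 — invert Sigma. det(Sigma) = 18·8 - (-5)² = 119.
  Sigma^{-1} = (1/det) · [[d, -b], [-b, a]] = [[0.0672, 0.042],
 [0.042, 0.1513]].

Step 3 — form the quadratic (x - mu)^T · Sigma^{-1} · (x - mu):
  Sigma^{-1} · (x - mu) = (0.2437, 0.2773).
  (x - mu)^T · [Sigma^{-1} · (x - mu)] = (3)·(0.2437) + (1)·(0.2773) = 1.0084.

Step 4 — take square root: d = √(1.0084) ≈ 1.0042.

d(x, mu) = √(1.0084) ≈ 1.0042


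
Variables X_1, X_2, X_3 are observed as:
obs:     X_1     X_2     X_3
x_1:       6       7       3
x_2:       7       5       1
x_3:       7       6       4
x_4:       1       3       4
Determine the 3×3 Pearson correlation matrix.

Step 1 — column means:
  mean(X_1) = (6 + 7 + 7 + 1) / 4 = 21/4 = 5.25
  mean(X_2) = (7 + 5 + 6 + 3) / 4 = 21/4 = 5.25
  mean(X_3) = (3 + 1 + 4 + 4) / 4 = 12/4 = 3

Step 2 — sample variances and covariances s[i,j] = (1/(n-1)) · Σ_k (x_{k,i} - mean_i) · (x_{k,j} - mean_j), with n-1 = 3:
  s[X_1,X_1] = ((0.75)·(0.75) + (1.75)·(1.75) + (1.75)·(1.75) + (-4.25)·(-4.25)) / 3 = 24.75/3 = 8.25
  s[X_1,X_2] = ((0.75)·(1.75) + (1.75)·(-0.25) + (1.75)·(0.75) + (-4.25)·(-2.25)) / 3 = 11.75/3 = 3.9167
  s[X_1,X_3] = ((0.75)·(0) + (1.75)·(-2) + (1.75)·(1) + (-4.25)·(1)) / 3 = -6/3 = -2
  s[X_2,X_2] = ((1.75)·(1.75) + (-0.25)·(-0.25) + (0.75)·(0.75) + (-2.25)·(-2.25)) / 3 = 8.75/3 = 2.9167
  s[X_2,X_3] = ((1.75)·(0) + (-0.25)·(-2) + (0.75)·(1) + (-2.25)·(1)) / 3 = -1/3 = -0.3333
  s[X_3,X_3] = ((0)·(0) + (-2)·(-2) + (1)·(1) + (1)·(1)) / 3 = 6/3 = 2
  Sample standard deviations s_i = √(s[i,i]):
  s(X_1) = √(8.25) = 2.8723
  s(X_2) = √(2.9167) = 1.7078
  s(X_3) = √(2) = 1.4142

Step 3 — r_{ij} = s_{ij} / (s_i · s_j):
  r[X_1,X_1] = 1 (diagonal).
  r[X_1,X_2] = 3.9167 / (2.8723 · 1.7078) = 3.9167 / 4.9054 = 0.7984
  r[X_1,X_3] = -2 / (2.8723 · 1.4142) = -2 / 4.062 = -0.4924
  r[X_2,X_2] = 1 (diagonal).
  r[X_2,X_3] = -0.3333 / (1.7078 · 1.4142) = -0.3333 / 2.4152 = -0.138
  r[X_3,X_3] = 1 (diagonal).

R is symmetric with unit diagonal. Assembling:

R = [[1, 0.7984, -0.4924],
 [0.7984, 1, -0.138],
 [-0.4924, -0.138, 1]]
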